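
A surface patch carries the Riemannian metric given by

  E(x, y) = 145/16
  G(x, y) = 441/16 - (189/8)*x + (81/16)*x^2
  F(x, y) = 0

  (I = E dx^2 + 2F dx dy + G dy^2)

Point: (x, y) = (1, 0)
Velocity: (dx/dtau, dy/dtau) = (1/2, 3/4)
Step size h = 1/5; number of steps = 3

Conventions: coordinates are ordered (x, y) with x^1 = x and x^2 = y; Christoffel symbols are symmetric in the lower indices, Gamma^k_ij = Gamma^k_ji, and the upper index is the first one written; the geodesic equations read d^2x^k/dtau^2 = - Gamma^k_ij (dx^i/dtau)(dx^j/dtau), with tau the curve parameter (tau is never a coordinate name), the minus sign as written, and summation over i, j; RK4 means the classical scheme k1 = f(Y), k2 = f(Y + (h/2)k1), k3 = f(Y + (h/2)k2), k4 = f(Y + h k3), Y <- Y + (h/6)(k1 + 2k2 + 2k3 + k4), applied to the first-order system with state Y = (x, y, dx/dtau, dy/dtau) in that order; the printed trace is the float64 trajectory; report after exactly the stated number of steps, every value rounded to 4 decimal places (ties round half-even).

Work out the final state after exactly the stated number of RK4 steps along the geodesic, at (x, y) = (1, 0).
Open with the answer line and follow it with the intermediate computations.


Answer: x = 1.2069, y = 0.5478, dx/dtau = 0.1611, dy/dtau = 1.0508

f(Y) = (dx/dtau, dy/dtau, -Gamma^x_ij Y'^i Y'^j, -Gamma^y_ij Y'^i Y'^j) with the Gammas evaluated at the stage position; h = 0.200000; intermediate values shown to 6 dp
step 0: x = 1.0000, y = 0.0000, dx/dtau = 0.5000, dy/dtau = 0.7500
step 1:
  k1: at (x, y) = (1.000000, 0.000000), (dx/dtau, dy/dtau) = (0.500000, 0.750000); Gamma_xxx = 0.000000, Gamma_xxy = 0.000000, Gamma_xyy = 0.744828, Gamma_yxx = 0.000000, Gamma_yxy = -0.750000, Gamma_yyy = 0.000000; k1 = (0.500000, 0.750000, -0.418966, 0.562500)
  k2: at (x, y) = (1.050000, 0.075000), (dx/dtau, dy/dtau) = (0.458103, 0.806250); Gamma_xxx = 0.000000, Gamma_xxy = 0.000000, Gamma_xyy = 0.716897, Gamma_yxx = 0.000000, Gamma_yxy = -0.779221, Gamma_yyy = 0.000000; k2 = (0.458103, 0.806250, -0.466011, 0.575604)
  k3: at (x, y) = (1.045810, 0.080625), (dx/dtau, dy/dtau) = (0.453399, 0.807560); Gamma_xxx = 0.000000, Gamma_xxy = 0.000000, Gamma_xyy = 0.719237, Gamma_yxx = 0.000000, Gamma_yxy = -0.776685, Gamma_yyy = 0.000000; k3 = (0.453399, 0.807560, -0.469053, 0.568762)
  k4: at (x, y) = (1.090680, 0.161512), (dx/dtau, dy/dtau) = (0.406189, 0.863752); Gamma_xxx = 0.000000, Gamma_xxy = 0.000000, Gamma_xyy = 0.694172, Gamma_yxx = 0.000000, Gamma_yxy = -0.804730, Gamma_yyy = 0.000000; k4 = (0.406189, 0.863752, -0.517900, 0.564674)
  Y <- Y + (h/6)(k1 + 2k2 + 2k3 + k4): x = 1.0910, y = 0.1614, dx/dtau = 0.4064, dy/dtau = 0.8639
step 2:
  k1: at (x, y) = (1.090973, 0.161379), (dx/dtau, dy/dtau) = (0.406434, 0.863864); Gamma_xxx = 0.000000, Gamma_xxy = 0.000000, Gamma_xyy = 0.694008, Gamma_yxx = 0.000000, Gamma_yxy = -0.804920, Gamma_yyy = 0.000000; k1 = (0.406434, 0.863864, -0.517911, 0.565220)
  k2: at (x, y) = (1.131616, 0.247765), (dx/dtau, dy/dtau) = (0.354643, 0.920385); Gamma_xxx = 0.000000, Gamma_xxy = 0.000000, Gamma_xyy = 0.671304, Gamma_yxx = 0.000000, Gamma_yxy = -0.832143, Gamma_yyy = 0.000000; k2 = (0.354643, 0.920385, -0.568668, 0.543236)
  k3: at (x, y) = (1.126437, 0.253418), (dx/dtau, dy/dtau) = (0.349567, 0.918187); Gamma_xxx = 0.000000, Gamma_xxy = 0.000000, Gamma_xyy = 0.674197, Gamma_yxx = 0.000000, Gamma_yxy = -0.828572, Gamma_yyy = 0.000000; k3 = (0.349567, 0.918187, -0.568394, 0.531890)
  k4: at (x, y) = (1.160886, 0.345017), (dx/dtau, dy/dtau) = (0.292755, 0.970241); Gamma_xxx = 0.000000, Gamma_xxy = 0.000000, Gamma_xyy = 0.654953, Gamma_yxx = 0.000000, Gamma_yxy = -0.852917, Gamma_yyy = 0.000000; k4 = (0.292755, 0.970241, -0.616552, 0.484530)
  Y <- Y + (h/6)(k1 + 2k2 + 2k3 + k4): x = 1.1612, y = 0.3451, dx/dtau = 0.2928, dy/dtau = 0.9705
step 3:
  k1: at (x, y) = (1.161227, 0.345087), (dx/dtau, dy/dtau) = (0.292814, 0.970530); Gamma_xxx = 0.000000, Gamma_xxy = 0.000000, Gamma_xyy = 0.654763, Gamma_yxx = 0.000000, Gamma_yxy = -0.853165, Gamma_yyy = 0.000000; k1 = (0.292814, 0.970530, -0.616740, 0.484913)
  k2: at (x, y) = (1.190508, 0.442140), (dx/dtau, dy/dtau) = (0.231140, 1.019022); Gamma_xxx = 0.000000, Gamma_xxy = 0.000000, Gamma_xyy = 0.638406, Gamma_yxx = 0.000000, Gamma_yxy = -0.875024, Gamma_yyy = 0.000000; k2 = (0.231140, 1.019022, -0.662924, 0.412201)
  k3: at (x, y) = (1.184341, 0.446990), (dx/dtau, dy/dtau) = (0.226522, 1.011750); Gamma_xxx = 0.000000, Gamma_xxy = 0.000000, Gamma_xyy = 0.641851, Gamma_yxx = 0.000000, Gamma_yxy = -0.870328, Gamma_yyy = 0.000000; k3 = (0.226522, 1.011750, -0.657024, 0.398929)
  k4: at (x, y) = (1.206531, 0.547437), (dx/dtau, dy/dtau) = (0.161409, 1.050316); Gamma_xxx = 0.000000, Gamma_xxy = 0.000000, Gamma_xyy = 0.629455, Gamma_yxx = 0.000000, Gamma_yxy = -0.887467, Gamma_yyy = 0.000000; k4 = (0.161409, 1.050316, -0.694392, 0.300906)
  Y <- Y + (h/6)(k1 + 2k2 + 2k3 + k4): x = 1.2069, y = 0.5478, dx/dtau = 0.1611, dy/dtau = 1.0508


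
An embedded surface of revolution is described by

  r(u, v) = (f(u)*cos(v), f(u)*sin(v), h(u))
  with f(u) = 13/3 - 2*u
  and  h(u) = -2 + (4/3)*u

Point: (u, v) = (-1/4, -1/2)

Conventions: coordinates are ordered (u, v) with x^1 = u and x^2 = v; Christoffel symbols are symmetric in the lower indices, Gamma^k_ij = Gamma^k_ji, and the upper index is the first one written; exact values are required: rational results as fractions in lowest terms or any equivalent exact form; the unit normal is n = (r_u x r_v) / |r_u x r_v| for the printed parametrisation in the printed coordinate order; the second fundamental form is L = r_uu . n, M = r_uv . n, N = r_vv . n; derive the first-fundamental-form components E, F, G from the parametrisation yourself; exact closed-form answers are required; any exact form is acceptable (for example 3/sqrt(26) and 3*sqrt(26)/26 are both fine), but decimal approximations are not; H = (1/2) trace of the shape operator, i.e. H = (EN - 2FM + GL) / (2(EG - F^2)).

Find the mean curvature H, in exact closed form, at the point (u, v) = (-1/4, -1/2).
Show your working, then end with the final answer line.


f = 29/6, f' = -2, f'' = 0, h' = 4/3, h'' = 0
E = 52/9, F = 0, G = 841/36; answer radicand W^2 = 52/9
unnormalised second-form numerators: l = 0, m = 0, n = 58/9; L = l/sqrt(52/9), and similarly M = m/sqrt(W^2), N = n/sqrt(W^2)
H = (E*n - 2*F*m + G*l) / (2*(EG - F^2)*sqrt(W^2)); E*n - 2*F*m + G*l = 3016/81, EG - F^2 = 10933/81, so H = (4/29)/sqrt(52/9)

Answer: H = 6*sqrt(13)/377


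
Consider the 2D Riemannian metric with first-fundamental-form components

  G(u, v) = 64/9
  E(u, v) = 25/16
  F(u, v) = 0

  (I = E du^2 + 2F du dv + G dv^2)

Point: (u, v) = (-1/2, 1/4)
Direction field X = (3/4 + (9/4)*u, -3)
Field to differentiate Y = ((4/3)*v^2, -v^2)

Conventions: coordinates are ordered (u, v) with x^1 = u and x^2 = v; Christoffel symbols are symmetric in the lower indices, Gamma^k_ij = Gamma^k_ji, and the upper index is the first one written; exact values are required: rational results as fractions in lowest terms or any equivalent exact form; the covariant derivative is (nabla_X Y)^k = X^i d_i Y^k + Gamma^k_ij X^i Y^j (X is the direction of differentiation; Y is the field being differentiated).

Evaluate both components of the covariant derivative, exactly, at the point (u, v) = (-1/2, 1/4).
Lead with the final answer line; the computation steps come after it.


Answer: (nabla_X Y)^u = -2, (nabla_X Y)^v = 3/2

E = 25/16, F = 0, G = 64/9 at the point
E_u = 0, E_v = 0, F_u = 0, F_v = 0, G_u = 0, G_v = 0
EG - F^2 = 100/9;  g^inv = (9/100) * [[64/9, 0], [0, 25/16]]
first-kind symbols [ij,l] = (1/2)(d_i g_jl + d_j g_il - d_l g_ij): [uu,u] = E_u/2 = 0, [uu,v] = F_u - E_v/2 = 0, [uv,u] = E_v/2 = 0, [uv,v] = G_u/2 = 0, [vv,u] = F_v - G_u/2 = 0, [vv,v] = G_v/2 = 0
Gamma^u_ij = (G*[ij,u] - F*[ij,v])/(EG - F^2), Gamma^v_ij = (E*[ij,v] - F*[ij,u])/(EG - F^2)
Gamma_uuu = 0, Gamma_uuv = 0, Gamma_uvv = 0, Gamma_vuu = 0, Gamma_vuv = 0, Gamma_vvv = 0
X = (-3/8, -3), Y = (1/12, -1/16) at the point


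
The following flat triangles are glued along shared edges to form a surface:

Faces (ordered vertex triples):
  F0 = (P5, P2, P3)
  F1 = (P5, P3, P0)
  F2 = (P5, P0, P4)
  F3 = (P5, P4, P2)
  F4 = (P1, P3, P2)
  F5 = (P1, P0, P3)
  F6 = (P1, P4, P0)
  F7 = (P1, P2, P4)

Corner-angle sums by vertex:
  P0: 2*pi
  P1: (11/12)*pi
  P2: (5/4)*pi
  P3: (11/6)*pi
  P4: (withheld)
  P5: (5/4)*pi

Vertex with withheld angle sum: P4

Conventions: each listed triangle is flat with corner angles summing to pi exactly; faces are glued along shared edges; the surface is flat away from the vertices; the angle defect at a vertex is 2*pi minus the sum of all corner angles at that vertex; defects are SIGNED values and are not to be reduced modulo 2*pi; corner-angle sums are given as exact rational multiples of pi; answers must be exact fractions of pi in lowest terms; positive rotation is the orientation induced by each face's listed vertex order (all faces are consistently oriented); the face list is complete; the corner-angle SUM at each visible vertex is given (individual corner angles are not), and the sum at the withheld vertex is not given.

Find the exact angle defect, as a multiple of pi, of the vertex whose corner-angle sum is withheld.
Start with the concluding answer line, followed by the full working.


Answer: defect(P4) = (5/4)*pi

V = 6, E = 12, F = 8; chi = V - E + F = 2
Gauss-Bonnet: total defect = 2*pi*chi = 4*pi; visible defects sum to (11/4)*pi


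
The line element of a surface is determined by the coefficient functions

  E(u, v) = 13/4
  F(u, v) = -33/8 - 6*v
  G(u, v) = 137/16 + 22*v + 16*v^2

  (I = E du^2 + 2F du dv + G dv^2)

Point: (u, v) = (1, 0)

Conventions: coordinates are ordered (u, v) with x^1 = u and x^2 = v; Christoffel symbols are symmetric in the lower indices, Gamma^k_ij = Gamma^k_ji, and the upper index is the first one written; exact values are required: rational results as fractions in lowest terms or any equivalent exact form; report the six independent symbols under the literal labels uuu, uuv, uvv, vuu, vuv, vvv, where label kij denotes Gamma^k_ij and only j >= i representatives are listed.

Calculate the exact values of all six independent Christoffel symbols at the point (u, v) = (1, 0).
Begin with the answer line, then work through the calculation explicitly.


Answer: Gamma_uuu = 0, Gamma_uuv = 0, Gamma_uvv = -96/173, Gamma_vuu = 0, Gamma_vuv = 0, Gamma_vvv = 176/173

E = 13/4, F = -33/8, G = 137/16 at the point
E_u = 0, E_v = 0, F_u = 0, F_v = -6, G_u = 0, G_v = 22
EG - F^2 = 173/16;  g^inv = (16/173) * [[137/16, 33/8], [33/8, 13/4]]
first-kind symbols [ij,l] = (1/2)(d_i g_jl + d_j g_il - d_l g_ij): [uu,u] = E_u/2 = 0, [uu,v] = F_u - E_v/2 = 0, [uv,u] = E_v/2 = 0, [uv,v] = G_u/2 = 0, [vv,u] = F_v - G_u/2 = -6, [vv,v] = G_v/2 = 11
Gamma^u_ij = (G*[ij,u] - F*[ij,v])/(EG - F^2), Gamma^v_ij = (E*[ij,v] - F*[ij,u])/(EG - F^2)


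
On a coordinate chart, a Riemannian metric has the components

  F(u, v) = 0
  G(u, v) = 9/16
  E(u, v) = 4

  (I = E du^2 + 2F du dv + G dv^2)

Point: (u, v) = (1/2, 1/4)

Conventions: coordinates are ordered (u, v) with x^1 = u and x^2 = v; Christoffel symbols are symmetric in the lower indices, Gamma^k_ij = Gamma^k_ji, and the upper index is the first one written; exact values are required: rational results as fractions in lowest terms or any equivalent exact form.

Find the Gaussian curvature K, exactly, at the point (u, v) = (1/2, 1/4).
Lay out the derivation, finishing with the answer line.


E = 4, F = 0, G = 9/16, EG - F^2 = 9/4 at the point
E_u = 0, E_v = 0, F_u = 0, F_v = 0, G_u = 0, G_v = 0
E_vv = 0, F_uv = 0, G_uu = 0
K follows from Brioschi's formula, (det M1 - det M2)/(EG - F^2)^2.
M1 = [[-E_vv/2 + F_uv - G_uu/2, E_u/2, F_u - E_v/2], [F_v - G_u/2, E, F], [G_v/2, F, G]] = [[0, 0, 0], [0, 4, 0], [0, 0, 9/16]]; det M1 = 0
M2 = [[0, E_v/2, G_u/2], [E_v/2, E, F], [G_u/2, F, G]] = [[0, 0, 0], [0, 4, 0], [0, 0, 9/16]]; det M2 = 0
det M1 - det M2 = 0; K = 0 / (9/4)^2 = 0

Answer: K = 0


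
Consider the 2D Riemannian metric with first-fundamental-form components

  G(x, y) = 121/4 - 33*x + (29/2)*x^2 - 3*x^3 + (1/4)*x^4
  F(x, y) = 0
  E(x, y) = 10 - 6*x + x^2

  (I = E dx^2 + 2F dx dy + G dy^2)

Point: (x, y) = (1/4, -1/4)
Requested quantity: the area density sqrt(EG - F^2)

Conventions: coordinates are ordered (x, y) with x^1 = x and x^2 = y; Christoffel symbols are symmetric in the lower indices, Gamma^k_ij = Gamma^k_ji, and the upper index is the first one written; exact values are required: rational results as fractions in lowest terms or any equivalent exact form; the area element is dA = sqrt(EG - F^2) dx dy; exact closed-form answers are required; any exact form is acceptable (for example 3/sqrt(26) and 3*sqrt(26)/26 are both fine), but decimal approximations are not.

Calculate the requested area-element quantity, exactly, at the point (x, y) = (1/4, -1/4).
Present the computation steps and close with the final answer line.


E = 137/16, F = 0, G = 23409/1024; EG - F^2 = 3207033/16384

Answer: sqrt(EG - F^2) = 153*sqrt(137)/128


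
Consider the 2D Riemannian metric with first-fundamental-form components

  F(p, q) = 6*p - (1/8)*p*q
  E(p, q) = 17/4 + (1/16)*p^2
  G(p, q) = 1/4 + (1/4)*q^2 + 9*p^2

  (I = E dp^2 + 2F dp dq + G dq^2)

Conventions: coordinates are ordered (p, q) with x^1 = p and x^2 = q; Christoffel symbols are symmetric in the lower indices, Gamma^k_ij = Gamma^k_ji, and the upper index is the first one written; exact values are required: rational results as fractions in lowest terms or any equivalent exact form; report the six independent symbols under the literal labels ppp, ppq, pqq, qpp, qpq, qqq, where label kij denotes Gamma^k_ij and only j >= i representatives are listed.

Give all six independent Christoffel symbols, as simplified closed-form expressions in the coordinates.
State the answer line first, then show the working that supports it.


Answer: Gamma_ppp = (36*p^3 + 96*p*q - 2303*p)/(36*p^4 + 96*p^2*q + 145*p^2 + 68*q^2 + 68), Gamma_ppq = (72*p^2*q - 3456*p^2)/(36*p^4 + 96*p^2*q + 145*p^2 + 68*q^2 + 68), Gamma_pqq = (-5256*p^3 - 144*p*q^2 - 96*p*q - 146*p)/(36*p^4 + 96*p^2*q + 145*p^2 + 68*q^2 + 68), Gamma_qpp = (1632 - 34*q)/(36*p^4 + 96*p^2*q + 145*p^2 + 68*q^2 + 68), Gamma_qpq = (36*p^3 + 2448*p)/(36*p^4 + 96*p^2*q + 145*p^2 + 68*q^2 + 68), Gamma_qqq = (-72*p^2*q + 3504*p^2 + 68*q)/(36*p^4 + 96*p^2*q + 145*p^2 + 68*q^2 + 68)

E = 17/4 + (1/16)*p^2; F = 6*p - (1/8)*p*q; G = 1/4 + (1/4)*q^2 + 9*p^2
Gamma^k_ij = (1/2) g^{kl} (d_i g_jl + d_j g_il - d_l g_ij), with g^inv = (1/(EG-F^2)) [[G, -F], [-F, E]]
first partials: E_p = (1/8)*p, E_q = 0, F_p = 6 - (1/8)*q, F_q = -(1/8)*p, G_p = 18*p, G_q = (1/2)*q
D = EG - F^2 = 17/16 + (17/16)*q^2 + (145/64)*p^2 + (3/2)*p^2*q + (9/16)*p^4
expanded: Gamma^p_pp = (G E_p - 2F F_p + F E_q)/(2D), Gamma^p_pq = (G E_q - F G_p)/(2D), Gamma^p_qq = (2G F_q - G G_p - F G_q)/(2D), Gamma^q_pp = (2E F_p - E E_q - F E_p)/(2D), Gamma^q_pq = (E G_p - F E_q)/(2D), Gamma^q_qq = (E G_q - 2F F_q + F G_p)/(2D); substitute and cancel common factors


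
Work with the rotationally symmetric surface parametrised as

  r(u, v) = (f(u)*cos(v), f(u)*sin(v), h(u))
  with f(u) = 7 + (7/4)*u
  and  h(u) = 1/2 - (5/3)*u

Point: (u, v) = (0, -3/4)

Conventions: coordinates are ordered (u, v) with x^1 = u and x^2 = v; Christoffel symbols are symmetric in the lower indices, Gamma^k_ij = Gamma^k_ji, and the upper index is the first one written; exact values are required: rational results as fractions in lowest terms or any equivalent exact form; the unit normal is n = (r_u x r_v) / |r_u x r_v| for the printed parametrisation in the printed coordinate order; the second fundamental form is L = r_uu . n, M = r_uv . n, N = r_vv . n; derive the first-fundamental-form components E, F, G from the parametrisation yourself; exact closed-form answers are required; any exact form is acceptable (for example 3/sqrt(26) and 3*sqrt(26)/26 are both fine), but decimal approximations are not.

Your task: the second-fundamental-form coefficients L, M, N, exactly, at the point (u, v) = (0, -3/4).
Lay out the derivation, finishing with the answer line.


f = 7, f' = 7/4, f'' = 0, h' = -5/3, h'' = 0
E = 841/144, F = 0, G = 49; answer radicand W^2 = 841/144
unnormalised second-form numerators: l = 0, m = 0, n = -35/3; L = l/sqrt(841/144), and similarly M = m/sqrt(W^2), N = n/sqrt(W^2)

Answer: L = 0, M = 0, N = -140/29


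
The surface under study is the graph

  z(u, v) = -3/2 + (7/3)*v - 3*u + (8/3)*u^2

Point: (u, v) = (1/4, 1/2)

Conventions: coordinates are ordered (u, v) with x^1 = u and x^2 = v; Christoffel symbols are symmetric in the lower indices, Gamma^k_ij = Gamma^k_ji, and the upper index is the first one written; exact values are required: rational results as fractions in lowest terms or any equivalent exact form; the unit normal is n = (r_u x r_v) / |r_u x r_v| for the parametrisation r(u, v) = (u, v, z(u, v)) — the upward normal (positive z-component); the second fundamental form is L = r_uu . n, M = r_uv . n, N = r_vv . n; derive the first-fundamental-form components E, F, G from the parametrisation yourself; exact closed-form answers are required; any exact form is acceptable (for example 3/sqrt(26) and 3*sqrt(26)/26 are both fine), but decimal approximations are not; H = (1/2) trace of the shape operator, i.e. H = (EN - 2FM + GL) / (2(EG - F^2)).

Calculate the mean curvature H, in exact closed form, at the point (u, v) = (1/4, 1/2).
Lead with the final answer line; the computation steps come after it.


Answer: H = 464*sqrt(83)/6889

z_u = -5/3, z_v = 7/3, z_uu = 16/3, z_uv = 0, z_vv = 0
E = 34/9, F = -35/9, G = 58/9; answer radicand W^2 = 83/9
unnormalised second-form numerators: l = 16/3, m = 0, n = 0; L = l/sqrt(83/9), and similarly M = m/sqrt(W^2), N = n/sqrt(W^2)
H = (E*n - 2*F*m + G*l) / (2*(EG - F^2)*sqrt(W^2)); E*n - 2*F*m + G*l = 928/27, EG - F^2 = 83/9, so H = (464/249)/sqrt(83/9)


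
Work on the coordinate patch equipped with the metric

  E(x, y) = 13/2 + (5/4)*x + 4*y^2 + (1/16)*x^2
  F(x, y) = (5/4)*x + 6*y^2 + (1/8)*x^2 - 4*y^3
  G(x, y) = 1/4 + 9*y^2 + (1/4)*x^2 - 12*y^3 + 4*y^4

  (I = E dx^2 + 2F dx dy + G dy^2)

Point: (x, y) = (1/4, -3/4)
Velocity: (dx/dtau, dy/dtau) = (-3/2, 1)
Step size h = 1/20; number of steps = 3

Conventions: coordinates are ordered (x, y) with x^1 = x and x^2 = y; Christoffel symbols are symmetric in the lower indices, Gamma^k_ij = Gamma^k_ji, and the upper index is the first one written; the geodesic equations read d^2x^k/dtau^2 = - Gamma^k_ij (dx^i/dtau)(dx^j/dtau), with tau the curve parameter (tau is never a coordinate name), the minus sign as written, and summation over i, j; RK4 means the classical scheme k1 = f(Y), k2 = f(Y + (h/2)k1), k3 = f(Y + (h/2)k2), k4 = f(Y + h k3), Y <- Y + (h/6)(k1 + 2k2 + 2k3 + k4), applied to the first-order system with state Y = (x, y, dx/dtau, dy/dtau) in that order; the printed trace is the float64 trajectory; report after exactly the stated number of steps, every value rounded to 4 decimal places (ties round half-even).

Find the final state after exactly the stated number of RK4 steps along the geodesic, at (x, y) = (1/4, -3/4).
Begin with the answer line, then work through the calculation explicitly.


Answer: x = 0.0260, y = -0.5881, dx/dtau = -1.4833, dy/dtau = 1.1750

f(Y) = (dx/dtau, dy/dtau, -Gamma^x_ij Y'^i Y'^j, -Gamma^y_ij Y'^i Y'^j) with the Gammas evaluated at the stage position; h = 0.050000; intermediate values shown to 6 dp
step 0: x = 0.2500, y = -0.7500, dx/dtau = -1.5000, dy/dtau = 1.0000
step 1:
  k1: at (x, y) = (0.250000, -0.750000), (dx/dtau, dy/dtau) = (-1.500000, 1.000000); Gamma_xxx = -0.205280, Gamma_xxy = -0.460268, Gamma_xyy = -0.981838, Gamma_yxx = 0.464770, Gamma_yxy = 0.217912, Gamma_yyy = -1.283856; k1 = (-1.500000, 1.000000, 0.062912, 0.891859)
  k2: at (x, y) = (0.212500, -0.725000), (dx/dtau, dy/dtau) = (-1.498427, 1.022296); Gamma_xxx = -0.199442, Gamma_xxy = -0.444801, Gamma_xyy = -0.947684, Gamma_yxx = 0.486433, Gamma_yxy = 0.211302, Gamma_yyy = -1.344377; k2 = (-1.498427, 1.022296, 0.075494, 0.960177)
  k3: at (x, y) = (0.212539, -0.724443), (dx/dtau, dy/dtau) = (-1.498113, 1.024004); Gamma_xxx = -0.199377, Gamma_xxy = -0.444466, Gamma_xyy = -0.946661, Gamma_yxx = 0.487007, Gamma_yxy = 0.211222, Gamma_yyy = -1.345771; k3 = (-1.498113, 1.024004, 0.076437, 0.966204)
  k4: at (x, y) = (0.175094, -0.698800), (dx/dtau, dy/dtau) = (-1.496178, 1.048310); Gamma_xxx = -0.193013, Gamma_xxy = -0.428528, Gamma_xyy = -0.912606, Gamma_yxx = 0.511370, Gamma_yxy = 0.204065, Gamma_yyy = -1.410758; k4 = (-1.496178, 1.048310, 0.090727, 1.045766)
  Y <- Y + (h/6)(k1 + 2k2 + 2k3 + k4): x = 0.1751, y = -0.6988, dx/dtau = -1.4962, dy/dtau = 1.0483
step 2:
  k1: at (x, y) = (0.175090, -0.698826), (dx/dtau, dy/dtau) = (-1.496187, 1.048253); Gamma_xxx = -0.193016, Gamma_xxy = -0.428543, Gamma_xyy = -0.912654, Gamma_yxx = 0.511340, Gamma_yxy = 0.204068, Gamma_yyy = -1.410690; k1 = (-1.496187, 1.048253, 0.090698, 1.045555)
  k2: at (x, y) = (0.137685, -0.672619), (dx/dtau, dy/dtau) = (-1.493920, 1.074392); Gamma_xxx = -0.186071, Gamma_xxy = -0.412189, Gamma_xyy = -0.878979, Gamma_yxx = 0.538708, Gamma_yxy = 0.196314, Gamma_yyy = -1.480329; k2 = (-1.493920, 1.074392, 0.106722, 1.136674)
  k3: at (x, y) = (0.137742, -0.671966), (dx/dtau, dy/dtau) = (-1.493519, 1.076670); Gamma_xxx = -0.185982, Gamma_xxy = -0.411793, Gamma_xyy = -0.877827, Gamma_yxx = 0.539518, Gamma_yxy = 0.196206, Gamma_yyy = -1.482125; k3 = (-1.493519, 1.076670, 0.108095, 1.145667)
  k4: at (x, y) = (0.100414, -0.644992), (dx/dtau, dy/dtau) = (-1.490783, 1.105537); Gamma_xxx = -0.178335, Gamma_xxy = -0.394907, Gamma_xyy = -0.844371, Gamma_yxx = 0.570782, Gamma_yxy = 0.187733, Gamma_yyy = -1.557607; k4 = (-1.490783, 1.105537, 0.126632, 1.254008)
  Y <- Y + (h/6)(k1 + 2k2 + 2k3 + k4): x = 0.1004, y = -0.6450, dx/dtau = -1.4908, dy/dtau = 1.1055
step 3:
  k1: at (x, y) = (0.100407, -0.645026), (dx/dtau, dy/dtau) = (-1.490796, 1.105455); Gamma_xxx = -0.178340, Gamma_xxy = -0.394928, Gamma_xyy = -0.844430, Gamma_yxx = 0.570735, Gamma_yxy = 0.187738, Gamma_yyy = -1.557508; k1 = (-1.490796, 1.105455, 0.126587, 1.253669)
  k2: at (x, y) = (0.063138, -0.617390), (dx/dtau, dy/dtau) = (-1.487631, 1.136797); Gamma_xxx = -0.169905, Gamma_xxy = -0.377585, Gamma_xyy = -0.811557, Gamma_yxx = 0.606399, Gamma_yxy = 0.178469, Gamma_yyy = -1.639105; k2 = (-1.487631, 1.136797, 0.147693, 1.379866)
  k3: at (x, y) = (0.063217, -0.616607), (dx/dtau, dy/dtau) = (-1.487104, 1.139952); Gamma_xxx = -0.169776, Gamma_xxy = -0.377108, Gamma_xyy = -0.810245, Gamma_yxx = 0.607596, Gamma_yxy = 0.178318, Gamma_yyy = -1.641501; k3 = (-1.487104, 1.139952, 0.149795, 1.394008)
  k4: at (x, y) = (0.026052, -0.588029), (dx/dtau, dy/dtau) = (-1.483306, 1.175156); Gamma_xxx = -0.160356, Gamma_xxy = -0.359153, Gamma_xyy = -0.777765, Gamma_yxx = 0.649163, Gamma_yxy = 0.168058, Gamma_yyy = -1.731005; k4 = (-1.483306, 1.175156, 0.174813, 1.548106)
  Y <- Y + (h/6)(k1 + 2k2 + 2k3 + k4): x = 0.0260, y = -0.5881, dx/dtau = -1.4833, dy/dtau = 1.1750


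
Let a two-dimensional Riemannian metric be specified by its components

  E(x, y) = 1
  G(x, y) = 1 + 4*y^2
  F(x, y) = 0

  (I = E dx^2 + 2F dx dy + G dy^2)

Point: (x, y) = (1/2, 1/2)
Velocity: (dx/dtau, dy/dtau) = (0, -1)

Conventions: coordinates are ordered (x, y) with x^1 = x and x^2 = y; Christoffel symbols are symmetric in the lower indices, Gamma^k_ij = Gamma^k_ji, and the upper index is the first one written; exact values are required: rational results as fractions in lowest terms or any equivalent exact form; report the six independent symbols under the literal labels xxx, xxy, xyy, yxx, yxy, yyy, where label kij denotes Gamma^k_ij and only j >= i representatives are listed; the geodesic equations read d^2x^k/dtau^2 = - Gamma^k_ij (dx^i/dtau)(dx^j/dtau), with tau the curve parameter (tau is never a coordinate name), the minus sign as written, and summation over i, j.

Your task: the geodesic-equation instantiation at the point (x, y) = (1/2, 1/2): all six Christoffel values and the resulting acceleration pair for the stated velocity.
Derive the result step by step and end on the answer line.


E = 1, F = 0, G = 2 at the point
E_x = 0, E_y = 0, F_x = 0, F_y = 0, G_x = 0, G_y = 4
EG - F^2 = 2;  g^inv = (1/2) * [[2, 0], [0, 1]]
first-kind symbols [ij,l] = (1/2)(d_i g_jl + d_j g_il - d_l g_ij): [xx,x] = E_x/2 = 0, [xx,y] = F_x - E_y/2 = 0, [xy,x] = E_y/2 = 0, [xy,y] = G_x/2 = 0, [yy,x] = F_y - G_x/2 = 0, [yy,y] = G_y/2 = 2
Gamma^x_ij = (G*[ij,x] - F*[ij,y])/(EG - F^2), Gamma^y_ij = (E*[ij,y] - F*[ij,x])/(EG - F^2)
Gamma_xxx = 0, Gamma_xxy = 0, Gamma_xyy = 0, Gamma_yxx = 0, Gamma_yxy = 0, Gamma_yyy = 1
d^2x/dtau^2 = -(Gamma_xxx*(0)^2 + 2*Gamma_xxy*(0)*(-1) + Gamma_xyy*(-1)^2) = 0
d^2y/dtau^2 = -(Gamma_yxx*(0)^2 + 2*Gamma_yxy*(0)*(-1) + Gamma_yyy*(-1)^2) = -1

Answer: Gamma_xxx = 0, Gamma_xxy = 0, Gamma_xyy = 0, Gamma_yxx = 0, Gamma_yxy = 0, Gamma_yyy = 1; accelerations (d^2x/dtau^2, d^2y/dtau^2) = (0, -1)


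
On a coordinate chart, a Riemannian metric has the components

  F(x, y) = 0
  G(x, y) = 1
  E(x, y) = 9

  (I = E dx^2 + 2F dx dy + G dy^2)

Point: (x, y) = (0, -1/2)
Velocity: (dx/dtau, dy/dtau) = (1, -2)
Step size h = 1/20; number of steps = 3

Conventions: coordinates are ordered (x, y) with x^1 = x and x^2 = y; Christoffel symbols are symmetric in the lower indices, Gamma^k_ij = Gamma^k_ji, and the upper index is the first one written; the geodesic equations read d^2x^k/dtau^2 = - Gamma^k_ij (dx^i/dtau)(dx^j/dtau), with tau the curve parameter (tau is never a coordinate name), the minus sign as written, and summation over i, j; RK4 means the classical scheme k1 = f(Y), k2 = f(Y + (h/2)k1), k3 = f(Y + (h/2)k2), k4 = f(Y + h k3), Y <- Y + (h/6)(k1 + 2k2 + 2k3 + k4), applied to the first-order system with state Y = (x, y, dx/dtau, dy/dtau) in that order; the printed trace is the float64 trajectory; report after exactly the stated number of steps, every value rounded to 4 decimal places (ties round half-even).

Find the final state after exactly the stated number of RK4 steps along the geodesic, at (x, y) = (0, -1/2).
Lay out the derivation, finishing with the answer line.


f(Y) = (dx/dtau, dy/dtau, -Gamma^x_ij Y'^i Y'^j, -Gamma^y_ij Y'^i Y'^j) with the Gammas evaluated at the stage position; h = 0.050000; intermediate values shown to 6 dp
step 0: x = 0.0000, y = -0.5000, dx/dtau = 1.0000, dy/dtau = -2.0000
step 1:
  k1: at (x, y) = (0.000000, -0.500000), (dx/dtau, dy/dtau) = (1.000000, -2.000000); Gamma_xxx = 0.000000, Gamma_xxy = 0.000000, Gamma_xyy = 0.000000, Gamma_yxx = 0.000000, Gamma_yxy = 0.000000, Gamma_yyy = 0.000000; k1 = (1.000000, -2.000000, 0.000000, 0.000000)
  k2: at (x, y) = (0.025000, -0.550000), (dx/dtau, dy/dtau) = (1.000000, -2.000000); Gamma_xxx = 0.000000, Gamma_xxy = 0.000000, Gamma_xyy = 0.000000, Gamma_yxx = 0.000000, Gamma_yxy = 0.000000, Gamma_yyy = 0.000000; k2 = (1.000000, -2.000000, 0.000000, 0.000000)
  k3: at (x, y) = (0.025000, -0.550000), (dx/dtau, dy/dtau) = (1.000000, -2.000000); Gamma_xxx = 0.000000, Gamma_xxy = 0.000000, Gamma_xyy = 0.000000, Gamma_yxx = 0.000000, Gamma_yxy = 0.000000, Gamma_yyy = 0.000000; k3 = (1.000000, -2.000000, 0.000000, 0.000000)
  k4: at (x, y) = (0.050000, -0.600000), (dx/dtau, dy/dtau) = (1.000000, -2.000000); Gamma_xxx = 0.000000, Gamma_xxy = 0.000000, Gamma_xyy = 0.000000, Gamma_yxx = 0.000000, Gamma_yxy = 0.000000, Gamma_yyy = 0.000000; k4 = (1.000000, -2.000000, 0.000000, 0.000000)
  Y <- Y + (h/6)(k1 + 2k2 + 2k3 + k4): x = 0.0500, y = -0.6000, dx/dtau = 1.0000, dy/dtau = -2.0000
step 2:
  k1: at (x, y) = (0.050000, -0.600000), (dx/dtau, dy/dtau) = (1.000000, -2.000000); Gamma_xxx = 0.000000, Gamma_xxy = 0.000000, Gamma_xyy = 0.000000, Gamma_yxx = 0.000000, Gamma_yxy = 0.000000, Gamma_yyy = 0.000000; k1 = (1.000000, -2.000000, 0.000000, 0.000000)
  k2: at (x, y) = (0.075000, -0.650000), (dx/dtau, dy/dtau) = (1.000000, -2.000000); Gamma_xxx = 0.000000, Gamma_xxy = 0.000000, Gamma_xyy = 0.000000, Gamma_yxx = 0.000000, Gamma_yxy = 0.000000, Gamma_yyy = 0.000000; k2 = (1.000000, -2.000000, 0.000000, 0.000000)
  k3: at (x, y) = (0.075000, -0.650000), (dx/dtau, dy/dtau) = (1.000000, -2.000000); Gamma_xxx = 0.000000, Gamma_xxy = 0.000000, Gamma_xyy = 0.000000, Gamma_yxx = 0.000000, Gamma_yxy = 0.000000, Gamma_yyy = 0.000000; k3 = (1.000000, -2.000000, 0.000000, 0.000000)
  k4: at (x, y) = (0.100000, -0.700000), (dx/dtau, dy/dtau) = (1.000000, -2.000000); Gamma_xxx = 0.000000, Gamma_xxy = 0.000000, Gamma_xyy = 0.000000, Gamma_yxx = 0.000000, Gamma_yxy = 0.000000, Gamma_yyy = 0.000000; k4 = (1.000000, -2.000000, 0.000000, 0.000000)
  Y <- Y + (h/6)(k1 + 2k2 + 2k3 + k4): x = 0.1000, y = -0.7000, dx/dtau = 1.0000, dy/dtau = -2.0000
step 3:
  k1: at (x, y) = (0.100000, -0.700000), (dx/dtau, dy/dtau) = (1.000000, -2.000000); Gamma_xxx = 0.000000, Gamma_xxy = 0.000000, Gamma_xyy = 0.000000, Gamma_yxx = 0.000000, Gamma_yxy = 0.000000, Gamma_yyy = 0.000000; k1 = (1.000000, -2.000000, 0.000000, 0.000000)
  k2: at (x, y) = (0.125000, -0.750000), (dx/dtau, dy/dtau) = (1.000000, -2.000000); Gamma_xxx = 0.000000, Gamma_xxy = 0.000000, Gamma_xyy = 0.000000, Gamma_yxx = 0.000000, Gamma_yxy = 0.000000, Gamma_yyy = 0.000000; k2 = (1.000000, -2.000000, 0.000000, 0.000000)
  k3: at (x, y) = (0.125000, -0.750000), (dx/dtau, dy/dtau) = (1.000000, -2.000000); Gamma_xxx = 0.000000, Gamma_xxy = 0.000000, Gamma_xyy = 0.000000, Gamma_yxx = 0.000000, Gamma_yxy = 0.000000, Gamma_yyy = 0.000000; k3 = (1.000000, -2.000000, 0.000000, 0.000000)
  k4: at (x, y) = (0.150000, -0.800000), (dx/dtau, dy/dtau) = (1.000000, -2.000000); Gamma_xxx = 0.000000, Gamma_xxy = 0.000000, Gamma_xyy = 0.000000, Gamma_yxx = 0.000000, Gamma_yxy = 0.000000, Gamma_yyy = 0.000000; k4 = (1.000000, -2.000000, 0.000000, 0.000000)
  Y <- Y + (h/6)(k1 + 2k2 + 2k3 + k4): x = 0.1500, y = -0.8000, dx/dtau = 1.0000, dy/dtau = -2.0000

Answer: x = 0.1500, y = -0.8000, dx/dtau = 1.0000, dy/dtau = -2.0000


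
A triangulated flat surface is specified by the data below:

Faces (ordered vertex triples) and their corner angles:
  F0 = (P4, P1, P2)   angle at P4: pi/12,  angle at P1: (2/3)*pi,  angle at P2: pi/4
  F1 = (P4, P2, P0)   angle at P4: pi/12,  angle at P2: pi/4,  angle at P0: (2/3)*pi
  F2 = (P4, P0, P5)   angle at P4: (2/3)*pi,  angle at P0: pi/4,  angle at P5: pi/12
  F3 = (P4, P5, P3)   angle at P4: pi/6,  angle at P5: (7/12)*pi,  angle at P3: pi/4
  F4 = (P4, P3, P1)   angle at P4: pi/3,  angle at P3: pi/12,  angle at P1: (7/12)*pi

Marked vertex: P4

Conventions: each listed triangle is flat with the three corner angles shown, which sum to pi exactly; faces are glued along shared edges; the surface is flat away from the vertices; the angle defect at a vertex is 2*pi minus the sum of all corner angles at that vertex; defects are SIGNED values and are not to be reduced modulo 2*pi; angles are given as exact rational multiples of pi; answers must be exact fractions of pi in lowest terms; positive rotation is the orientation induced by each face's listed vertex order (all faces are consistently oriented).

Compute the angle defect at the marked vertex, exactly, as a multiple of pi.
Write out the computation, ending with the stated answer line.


Sum of corner angles at P4: (4/3)*pi
defect = 2*pi - (4/3)*pi

Answer: defect(P4) = (2/3)*pi


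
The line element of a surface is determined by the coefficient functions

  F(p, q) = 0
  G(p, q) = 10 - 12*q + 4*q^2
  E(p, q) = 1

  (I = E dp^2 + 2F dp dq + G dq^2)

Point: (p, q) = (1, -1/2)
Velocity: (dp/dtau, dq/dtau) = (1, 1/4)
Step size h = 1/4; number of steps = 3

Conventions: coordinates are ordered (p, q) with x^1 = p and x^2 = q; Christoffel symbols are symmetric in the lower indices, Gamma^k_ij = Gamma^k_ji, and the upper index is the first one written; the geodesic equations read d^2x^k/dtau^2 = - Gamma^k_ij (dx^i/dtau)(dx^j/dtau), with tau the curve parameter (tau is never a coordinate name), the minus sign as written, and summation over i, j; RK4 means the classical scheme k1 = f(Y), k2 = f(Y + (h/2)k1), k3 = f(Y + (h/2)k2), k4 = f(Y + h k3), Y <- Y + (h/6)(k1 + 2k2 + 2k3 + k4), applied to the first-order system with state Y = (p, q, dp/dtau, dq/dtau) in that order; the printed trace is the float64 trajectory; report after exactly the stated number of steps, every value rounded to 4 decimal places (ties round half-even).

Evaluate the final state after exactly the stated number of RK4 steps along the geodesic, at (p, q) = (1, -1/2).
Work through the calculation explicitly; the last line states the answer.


f(Y) = (dp/dtau, dq/dtau, -Gamma^p_ij Y'^i Y'^j, -Gamma^q_ij Y'^i Y'^j) with the Gammas evaluated at the stage position; h = 0.250000; intermediate values shown to 6 dp
step 0: p = 1.0000, q = -0.5000, dp/dtau = 1.0000, dq/dtau = 0.2500
step 1:
  k1: at (p, q) = (1.000000, -0.500000), (dp/dtau, dq/dtau) = (1.000000, 0.250000); Gamma_ppp = 0.000000, Gamma_ppq = 0.000000, Gamma_pqq = 0.000000, Gamma_qpp = 0.000000, Gamma_qpq = 0.000000, Gamma_qqq = -0.470588; k1 = (1.000000, 0.250000, 0.000000, 0.029412)
  k2: at (p, q) = (1.125000, -0.468750), (dp/dtau, dq/dtau) = (1.000000, 0.253676); Gamma_ppp = 0.000000, Gamma_ppq = 0.000000, Gamma_pqq = 0.000000, Gamma_qpp = 0.000000, Gamma_qpq = 0.000000, Gamma_qqq = -0.477160; k2 = (1.000000, 0.253676, 0.000000, 0.030706)
  k3: at (p, q) = (1.125000, -0.468290), (dp/dtau, dq/dtau) = (1.000000, 0.253838); Gamma_ppp = 0.000000, Gamma_ppq = 0.000000, Gamma_pqq = 0.000000, Gamma_qpp = 0.000000, Gamma_qpq = 0.000000, Gamma_qqq = -0.477258; k3 = (1.000000, 0.253838, 0.000000, 0.030752)
  k4: at (p, q) = (1.250000, -0.436540), (dp/dtau, dq/dtau) = (1.000000, 0.257688); Gamma_ppp = 0.000000, Gamma_ppq = 0.000000, Gamma_pqq = 0.000000, Gamma_qpp = 0.000000, Gamma_qpq = 0.000000, Gamma_qqq = -0.484112; k4 = (1.000000, 0.257688, 0.000000, 0.032147)
  Y <- Y + (h/6)(k1 + 2k2 + 2k3 + k4): p = 1.2500, q = -0.4366, dp/dtau = 1.0000, dq/dtau = 0.2577
step 2:
  k1: at (p, q) = (1.250000, -0.436553), (dp/dtau, dq/dtau) = (1.000000, 0.257686); Gamma_ppp = 0.000000, Gamma_ppq = 0.000000, Gamma_pqq = 0.000000, Gamma_qpp = 0.000000, Gamma_qpq = 0.000000, Gamma_qqq = -0.484109; k1 = (1.000000, 0.257686, 0.000000, 0.032146)
  k2: at (p, q) = (1.375000, -0.404343), (dp/dtau, dq/dtau) = (1.000000, 0.261705); Gamma_ppp = 0.000000, Gamma_ppq = 0.000000, Gamma_pqq = 0.000000, Gamma_qpp = 0.000000, Gamma_qpq = 0.000000, Gamma_qqq = -0.491250; k2 = (1.000000, 0.261705, 0.000000, 0.033645)
  k3: at (p, q) = (1.375000, -0.403840), (dp/dtau, dq/dtau) = (1.000000, 0.261892); Gamma_ppp = 0.000000, Gamma_ppq = 0.000000, Gamma_pqq = 0.000000, Gamma_qpp = 0.000000, Gamma_qpq = 0.000000, Gamma_qqq = -0.491363; k3 = (1.000000, 0.261892, 0.000000, 0.033701)
  k4: at (p, q) = (1.500000, -0.371080), (dp/dtau, dq/dtau) = (1.000000, 0.266112); Gamma_ppp = 0.000000, Gamma_ppq = 0.000000, Gamma_pqq = 0.000000, Gamma_qpp = 0.000000, Gamma_qpq = 0.000000, Gamma_qqq = -0.498829; k4 = (1.000000, 0.266112, 0.000000, 0.035325)
  Y <- Y + (h/6)(k1 + 2k2 + 2k3 + k4): p = 1.5000, q = -0.3711, dp/dtau = 1.0000, dq/dtau = 0.2661
step 3:
  k1: at (p, q) = (1.500000, -0.371095), (dp/dtau, dq/dtau) = (1.000000, 0.266110); Gamma_ppp = 0.000000, Gamma_ppq = 0.000000, Gamma_pqq = 0.000000, Gamma_qpp = 0.000000, Gamma_qpq = 0.000000, Gamma_qqq = -0.498826; k1 = (1.000000, 0.266110, 0.000000, 0.035324)
  k2: at (p, q) = (1.625000, -0.337832), (dp/dtau, dq/dtau) = (1.000000, 0.270525); Gamma_ppp = 0.000000, Gamma_ppq = 0.000000, Gamma_pqq = 0.000000, Gamma_qpp = 0.000000, Gamma_qpq = 0.000000, Gamma_qqq = -0.506621; k2 = (1.000000, 0.270525, 0.000000, 0.037077)
  k3: at (p, q) = (1.625000, -0.337280), (dp/dtau, dq/dtau) = (1.000000, 0.270744); Gamma_ppp = 0.000000, Gamma_ppq = 0.000000, Gamma_pqq = 0.000000, Gamma_qpp = 0.000000, Gamma_qpq = 0.000000, Gamma_qqq = -0.506752; k3 = (1.000000, 0.270744, 0.000000, 0.037146)
  k4: at (p, q) = (1.750000, -0.303409), (dp/dtau, dq/dtau) = (1.000000, 0.275396); Gamma_ppp = 0.000000, Gamma_ppq = 0.000000, Gamma_pqq = 0.000000, Gamma_qpp = 0.000000, Gamma_qpq = 0.000000, Gamma_qqq = -0.514924; k4 = (1.000000, 0.275396, 0.000000, 0.039053)
  Y <- Y + (h/6)(k1 + 2k2 + 2k3 + k4): p = 1.7500, q = -0.3034, dp/dtau = 1.0000, dq/dtau = 0.2754

Answer: p = 1.7500, q = -0.3034, dp/dtau = 1.0000, dq/dtau = 0.2754


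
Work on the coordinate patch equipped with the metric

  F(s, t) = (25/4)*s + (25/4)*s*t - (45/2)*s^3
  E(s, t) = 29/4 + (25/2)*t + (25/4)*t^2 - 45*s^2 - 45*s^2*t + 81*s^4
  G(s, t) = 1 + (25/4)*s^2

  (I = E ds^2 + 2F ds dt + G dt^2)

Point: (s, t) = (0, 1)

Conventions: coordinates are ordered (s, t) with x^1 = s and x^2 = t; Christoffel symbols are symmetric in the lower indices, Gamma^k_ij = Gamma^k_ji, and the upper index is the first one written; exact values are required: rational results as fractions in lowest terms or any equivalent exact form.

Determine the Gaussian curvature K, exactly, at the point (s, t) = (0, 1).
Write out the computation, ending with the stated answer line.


E = 26, F = 0, G = 1, EG - F^2 = 26 at the point
E_s = 0, E_t = 25, F_s = 25/2, F_t = 0, G_s = 0, G_t = 0
E_tt = 25/2, F_st = 25/4, G_ss = 25/2
Compute both Brioschi determinants and normalise by (EG - F^2)^2.
M1 = [[-E_tt/2 + F_st - G_ss/2, E_s/2, F_s - E_t/2], [F_t - G_s/2, E, F], [G_t/2, F, G]] = [[-25/4, 0, 0], [0, 26, 0], [0, 0, 1]]; det M1 = -325/2
M2 = [[0, E_t/2, G_s/2], [E_t/2, E, F], [G_s/2, F, G]] = [[0, 25/2, 0], [25/2, 26, 0], [0, 0, 1]]; det M2 = -625/4
det M1 - det M2 = -25/4; K = -25/4 / (26)^2 = -25/2704

Answer: K = -25/2704


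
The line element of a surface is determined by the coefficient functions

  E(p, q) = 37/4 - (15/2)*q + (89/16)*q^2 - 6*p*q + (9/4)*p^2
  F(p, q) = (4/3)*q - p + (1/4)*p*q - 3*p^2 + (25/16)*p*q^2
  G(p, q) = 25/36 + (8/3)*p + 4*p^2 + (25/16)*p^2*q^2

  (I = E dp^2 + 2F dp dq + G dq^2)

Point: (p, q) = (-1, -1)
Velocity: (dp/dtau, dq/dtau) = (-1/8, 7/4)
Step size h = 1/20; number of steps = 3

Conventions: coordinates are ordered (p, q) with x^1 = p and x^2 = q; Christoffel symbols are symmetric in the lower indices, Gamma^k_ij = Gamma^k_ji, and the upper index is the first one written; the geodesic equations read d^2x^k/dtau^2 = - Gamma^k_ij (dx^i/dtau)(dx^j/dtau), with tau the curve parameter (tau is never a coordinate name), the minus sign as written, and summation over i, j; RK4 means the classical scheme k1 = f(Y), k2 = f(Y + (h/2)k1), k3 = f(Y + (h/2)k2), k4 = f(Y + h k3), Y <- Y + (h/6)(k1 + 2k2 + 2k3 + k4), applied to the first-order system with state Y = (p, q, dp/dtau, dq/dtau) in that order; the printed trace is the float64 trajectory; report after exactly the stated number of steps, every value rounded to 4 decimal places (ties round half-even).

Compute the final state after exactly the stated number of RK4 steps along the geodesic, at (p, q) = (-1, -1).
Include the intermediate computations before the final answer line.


f(Y) = (dp/dtau, dq/dtau, -Gamma^p_ij Y'^i Y'^j, -Gamma^q_ij Y'^i Y'^j) with the Gammas evaluated at the stage position; h = 0.050000; intermediate values shown to 6 dp
step 0: p = -1.0000, q = -1.0000, dp/dtau = -0.1250, dq/dtau = 1.7500
step 1:
  k1: at (p, q) = (-1.000000, -1.000000), (dp/dtau, dq/dtau) = (-0.125000, 1.750000); Gamma_ppp = 1.361414, Gamma_ppq = -0.938991, Gamma_pqq = 0.511173, Gamma_qpp = 5.278116, Gamma_qpq = -2.393007, Gamma_qqq = 0.226257; k1 = (-0.125000, 1.750000, -1.997548, -1.822323)
  k2: at (p, q) = (-1.003125, -0.956250), (dp/dtau, dq/dtau) = (-0.174939, 1.704442); Gamma_ppp = 1.340362, Gamma_ppq = -0.927519, Gamma_pqq = 0.511038, Gamma_qpp = 5.249130, Gamma_qpq = -2.375359, Gamma_qqq = 0.226306; k2 = (-0.174939, 1.704442, -2.078770, -2.234624)
  k3: at (p, q) = (-1.004373, -0.957389), (dp/dtau, dq/dtau) = (-0.176969, 1.694134); Gamma_ppp = 1.339960, Gamma_ppq = -0.928066, Gamma_pqq = 0.511917, Gamma_qpp = 5.236559, Gamma_qpq = -2.372956, Gamma_qqq = 0.226778; k3 = (-0.176969, 1.694134, -2.067700, -2.237743)
  k4: at (p, q) = (-1.008848, -0.915293), (dp/dtau, dq/dtau) = (-0.228385, 1.638113); Gamma_ppp = 1.316499, Gamma_ppq = -0.916042, Gamma_pqq = 0.512500, Gamma_qpp = 5.188732, Gamma_qpq = -2.351144, Gamma_qqq = 0.227779; k4 = (-0.228385, 1.638113, -2.129339, -2.641091)
  Y <- Y + (h/6)(k1 + 2k2 + 2k3 + k4): p = -1.0088, q = -0.9151, dp/dtau = -0.2285, dq/dtau = 1.6383
step 2:
  k1: at (p, q) = (-1.008810, -0.915123), (dp/dtau, dq/dtau) = (-0.228499, 1.638265); Gamma_ppp = 1.316440, Gamma_ppq = -0.915981, Gamma_pqq = 0.512465, Gamma_qpp = 5.189087, Gamma_qpq = -2.351172, Gamma_qqq = 0.227763; k1 = (-0.228499, 1.638265, -2.129925, -2.642509)
  k2: at (p, q) = (-1.014522, -0.874166), (dp/dtau, dq/dtau) = (-0.281747, 1.572203); Gamma_ppp = 1.290581, Gamma_ppq = -0.903266, Gamma_pqq = 0.513652, Gamma_qpp = 5.124030, Gamma_qpq = -2.325478, Gamma_qqq = 0.229714; k2 = (-0.281747, 1.572203, -2.172331, -3.034765)
  k3: at (p, q) = (-1.015854, -0.875818), (dp/dtau, dq/dtau) = (-0.282807, 1.562396); Gamma_ppp = 1.290632, Gamma_ppq = -0.904075, Gamma_pqq = 0.514620, Gamma_qpp = 5.111648, Gamma_qpq = -2.323315, Gamma_qqq = 0.230219; k3 = (-0.282807, 1.562396, -2.158397, -3.023956)
  k4: at (p, q) = (-1.022950, -0.837003), (dp/dtau, dq/dtau) = (-0.336418, 1.487068); Gamma_ppp = 1.263329, Gamma_ppq = -0.891192, Gamma_pqq = 0.516565, Gamma_qpp = 5.030028, Gamma_qpq = -2.294299, Gamma_qqq = 0.233200; k4 = (-0.336418, 1.487068, -2.176982, -3.380546)
  Y <- Y + (h/6)(k1 + 2k2 + 2k3 + k4): p = -1.0229, q = -0.8368, dp/dtau = -0.3366, dq/dtau = 1.4871
step 3:
  k1: at (p, q) = (-1.022927, -0.836835), (dp/dtau, dq/dtau) = (-0.336568, 1.487095); Gamma_ppp = 1.263241, Gamma_ppq = -0.891124, Gamma_pqq = 0.516538, Gamma_qpp = 5.030175, Gamma_qpq = -2.294280, Gamma_qqq = 0.233193; k1 = (-0.336568, 1.487095, -2.177426, -3.382118)
  k2: at (p, q) = (-1.031341, -0.799658), (dp/dtau, dq/dtau) = (-0.391004, 1.402542); Gamma_ppp = 1.234513, Gamma_ppq = -0.877957, Gamma_pqq = 0.519155, Gamma_qpp = 4.933540, Gamma_qpq = -2.262175, Gamma_qqq = 0.237195; k2 = (-0.391004, 1.402542, -2.172921, -3.702002)
  k3: at (p, q) = (-1.032702, -0.801771), (dp/dtau, dq/dtau) = (-0.390891, 1.394545); Gamma_ppp = 1.235129, Gamma_ppq = -0.879054, Gamma_pqq = 0.520189, Gamma_qpp = 4.922409, Gamma_qpq = -2.260454, Gamma_qqq = 0.237687; k3 = (-0.390891, 1.394545, -2.158734, -3.678783)
  k4: at (p, q) = (-1.042471, -0.767108), (dp/dtau, dq/dtau) = (-0.444505, 1.303155); Gamma_ppp = 1.206125, Gamma_ppq = -0.866168, Gamma_pqq = 0.523581, Gamma_qpp = 4.813537, Gamma_qpq = -2.226195, Gamma_qqq = 0.242678; k4 = (-0.444505, 1.303155, -2.130936, -3.942288)
  Y <- Y + (h/6)(k1 + 2k2 + 2k3 + k4): p = -1.0425, q = -0.7670, dp/dtau = -0.4447, dq/dtau = 1.3030

Answer: p = -1.0425, q = -0.7670, dp/dtau = -0.4447, dq/dtau = 1.3030
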